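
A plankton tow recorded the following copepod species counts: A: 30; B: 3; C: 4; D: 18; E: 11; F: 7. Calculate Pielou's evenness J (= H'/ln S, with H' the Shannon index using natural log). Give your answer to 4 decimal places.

0.8433

Total N = 30+3+4+18+11+7 = 73, so the proportions are 0.410959, 0.041096, 0.054795, 0.246575, 0.150685, 0.09589 (working shown to 6 dp, full precision carried).
H' = −Σ pᵢ ln pᵢ = −((-0.365450) + (-0.131172) + (-0.159132) + (-0.345227) + (-0.285181) + (-0.224820)) = 1.510982.
With S = 6 species, ln S = 1.791759, so J = 1.510982/1.791759 = 0.843295, i.e. 0.8433 to 4 decimal places.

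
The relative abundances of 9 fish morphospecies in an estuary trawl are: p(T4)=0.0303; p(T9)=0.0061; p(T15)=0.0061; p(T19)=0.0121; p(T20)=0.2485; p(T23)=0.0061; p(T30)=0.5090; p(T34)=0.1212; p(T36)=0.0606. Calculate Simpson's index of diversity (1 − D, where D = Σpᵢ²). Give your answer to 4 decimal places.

0.6596

D = 0.0303² + 0.0061² + 0.0061² + 0.0121² + 0.2485² + 0.0061² + 0.509² + 0.1212² + 0.0606² = 0.000918 + 0.000037 + 0.000037 + 0.000146 + 0.061752 + 0.000037 + 0.259081 + 0.014689 + 0.003672 = 0.340371 (working shown to 6 dp, full precision carried).
So 1 − D = 0.659629, i.e. 0.6596 to 4 decimal places.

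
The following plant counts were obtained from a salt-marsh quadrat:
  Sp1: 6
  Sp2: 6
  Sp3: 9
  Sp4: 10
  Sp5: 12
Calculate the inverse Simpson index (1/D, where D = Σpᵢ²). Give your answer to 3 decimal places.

Total N = 6+6+9+10+12 = 43, so the proportions are 0.1395349, 0.1395349, 0.2093023, 0.2325581, 0.2790698 (working shown to 7 dp, full precision carried).
D = 0.1395349² + 0.1395349² + 0.2093023² + 0.2325581² + 0.2790698² = 0.0194700 + 0.0194700 + 0.0438075 + 0.0540833 + 0.0778799 = 0.2147107.
So 1/D = 4.65743, i.e. 4.657 to 3 decimal places.

4.657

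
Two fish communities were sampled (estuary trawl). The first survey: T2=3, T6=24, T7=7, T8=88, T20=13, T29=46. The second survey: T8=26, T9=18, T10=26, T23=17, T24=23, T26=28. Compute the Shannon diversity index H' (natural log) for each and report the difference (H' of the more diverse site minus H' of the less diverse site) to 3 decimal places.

The first survey: N=181, proportions 0.01657, 0.1326, 0.03867, 0.48619, 0.07182, 0.25414, giving H' = 1.34956 (working shown to 5 dp, full precision carried).
The second survey: N=138, proportions 0.18841, 0.13043, 0.18841, 0.12319, 0.16667, 0.2029, giving H' = 1.77486.
Difference = |1.34956 − 1.77486| = 0.42530, i.e. 0.425 to 3 decimal places.

0.425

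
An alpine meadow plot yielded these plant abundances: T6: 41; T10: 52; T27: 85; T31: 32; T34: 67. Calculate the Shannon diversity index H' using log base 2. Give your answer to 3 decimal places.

2.239

Total N = 41+52+85+32+67 = 277, so the proportions are 0.14801, 0.18773, 0.30686, 0.11552, 0.24188 (working shown to 5 dp, full precision carried).
Each pᵢ log₂ pᵢ term: 0.14801×(-2.75619)=-0.40796, 0.18773×(-2.41330)=-0.45304, 0.30686×(-1.70435)=-0.52300, 0.11552×(-3.11374)=-0.35971, 0.24188×(-2.04765)=-0.49528.
Sum = -2.23898, so H' = 2.239.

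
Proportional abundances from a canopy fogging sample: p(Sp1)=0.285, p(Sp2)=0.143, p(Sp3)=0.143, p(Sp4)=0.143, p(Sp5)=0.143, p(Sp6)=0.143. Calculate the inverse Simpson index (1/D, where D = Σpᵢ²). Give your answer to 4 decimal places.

D = 0.285² + 0.143² + 0.143² + 0.143² + 0.143² + 0.143² = 0.08122500 + 0.02044900 + 0.02044900 + 0.02044900 + 0.02044900 + 0.02044900 = 0.18347000 (working shown to 8 dp, full precision carried).
So 1/D = 5.450482, i.e. 5.4505 to 4 decimal places.

5.4505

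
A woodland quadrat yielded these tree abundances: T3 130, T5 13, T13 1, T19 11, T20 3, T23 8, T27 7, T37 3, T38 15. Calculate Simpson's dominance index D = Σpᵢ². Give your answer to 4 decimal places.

0.4810

Total N = 130+13+1+11+3+8+7+3+15 = 191, so the proportions are 0.680628, 0.068063, 0.005236, 0.057592, 0.015707, 0.041885, 0.036649, 0.015707, 0.078534 (working shown to 6 dp, full precision carried).
D = 0.680628² + 0.068063² + 0.005236² + 0.057592² + 0.015707² + 0.041885² + 0.036649² + 0.015707² + 0.078534² = 0.463255 + 0.004633 + 0.000027 + 0.003317 + 0.000247 + 0.001754 + 0.001343 + 0.000247 + 0.006168 = 0.480990.
To 4 decimal places, D = 0.4810.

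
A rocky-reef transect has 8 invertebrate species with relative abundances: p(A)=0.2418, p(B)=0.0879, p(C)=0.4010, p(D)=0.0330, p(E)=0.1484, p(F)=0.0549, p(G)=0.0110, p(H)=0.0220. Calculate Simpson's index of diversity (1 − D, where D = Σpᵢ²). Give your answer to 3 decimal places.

D = 0.2418² + 0.0879² + 0.401² + 0.033² + 0.1484² + 0.0549² + 0.011² + 0.022² = 0.05847 + 0.00773 + 0.16080 + 0.00109 + 0.02202 + 0.00301 + 0.00012 + 0.00048 = 0.25373 (working shown to 5 dp, full precision carried).
So 1 − D = 0.74627, i.e. 0.746 to 3 decimal places.

0.746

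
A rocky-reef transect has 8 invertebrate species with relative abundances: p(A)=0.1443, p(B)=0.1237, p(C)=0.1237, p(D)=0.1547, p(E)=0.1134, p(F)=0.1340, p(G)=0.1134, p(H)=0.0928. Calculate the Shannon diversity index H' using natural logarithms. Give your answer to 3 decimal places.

2.069

Each pᵢ ln pᵢ term (working shown to 5 dp, full precision carried): 0.1443×(-1.93586)=-0.27934, 0.1237×(-2.08990)=-0.25852, 0.1237×(-2.08990)=-0.25852, 0.1547×(-1.86627)=-0.28871, 0.1134×(-2.17683)=-0.24685, 0.134×(-2.00992)=-0.26933, 0.1134×(-2.17683)=-0.24685, 0.0928×(-2.37731)=-0.22061.
Sum = -2.06875, so H' = 2.069.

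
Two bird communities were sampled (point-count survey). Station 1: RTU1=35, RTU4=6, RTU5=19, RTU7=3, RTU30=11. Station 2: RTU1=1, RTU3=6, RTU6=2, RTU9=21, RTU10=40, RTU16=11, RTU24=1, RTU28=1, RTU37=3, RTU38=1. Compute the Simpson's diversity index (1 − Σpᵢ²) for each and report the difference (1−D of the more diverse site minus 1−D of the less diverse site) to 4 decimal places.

0.0273

Station 1: N=74, proportions 0.472973, 0.081081, 0.256757, 0.040541, 0.148649, giving 1−D = 0.680058 (working shown to 6 dp, full precision carried).
Station 2: N=87, proportions 0.011494, 0.068966, 0.022989, 0.241379, 0.45977, 0.126437, 0.011494, 0.011494, 0.034483, 0.011494, giving 1−D = 0.707359.
Difference = |0.680058 − 0.707359| = 0.027301, i.e. 0.0273 to 4 decimal places.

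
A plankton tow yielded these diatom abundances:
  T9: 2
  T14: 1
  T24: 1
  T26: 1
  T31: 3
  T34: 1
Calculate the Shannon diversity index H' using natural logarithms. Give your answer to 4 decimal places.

Total N = 2+1+1+1+3+1 = 9, so the proportions are 0.222222, 0.111111, 0.111111, 0.111111, 0.333333, 0.111111 (working shown to 6 dp, full precision carried).
Each pᵢ ln pᵢ term: 0.222222×(-1.504077)=-0.334239, 0.111111×(-2.197225)=-0.244136, 0.111111×(-2.197225)=-0.244136, 0.111111×(-2.197225)=-0.244136, 0.333333×(-1.098612)=-0.366204, 0.111111×(-2.197225)=-0.244136.
Sum = -1.676988, so H' = 1.6770.

1.6770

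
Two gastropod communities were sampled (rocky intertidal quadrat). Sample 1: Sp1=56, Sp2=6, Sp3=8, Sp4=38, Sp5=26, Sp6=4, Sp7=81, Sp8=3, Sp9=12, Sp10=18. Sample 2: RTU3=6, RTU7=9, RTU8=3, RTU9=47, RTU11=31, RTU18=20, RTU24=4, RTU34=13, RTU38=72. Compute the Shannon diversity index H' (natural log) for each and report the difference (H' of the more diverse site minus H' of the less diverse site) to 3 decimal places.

Sample 1: N=252, proportions 0.22222, 0.02381, 0.03175, 0.15079, 0.10317, 0.01587, 0.32143, 0.0119, 0.04762, 0.07143, giving H' = 1.86918 (working shown to 5 dp, full precision carried).
Sample 2: N=205, proportions 0.02927, 0.0439, 0.01463, 0.22927, 0.15122, 0.09756, 0.01951, 0.06341, 0.35122, giving H' = 1.77200.
Difference = |1.86918 − 1.77200| = 0.09718, i.e. 0.097 to 3 decimal places.

0.097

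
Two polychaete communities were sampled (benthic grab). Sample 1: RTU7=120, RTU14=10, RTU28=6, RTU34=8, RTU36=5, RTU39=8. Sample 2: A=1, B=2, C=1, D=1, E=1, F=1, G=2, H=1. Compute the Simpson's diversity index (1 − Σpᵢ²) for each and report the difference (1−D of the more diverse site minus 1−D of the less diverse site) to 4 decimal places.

Sample 1: N=157, proportions 0.764331, 0.063694, 0.038217, 0.050955, 0.031847, 0.050955, giving 1−D = 0.404073 (working shown to 6 dp, full precision carried).
Sample 2: N=10, proportions 0.1, 0.2, 0.1, 0.1, 0.1, 0.1, 0.2, 0.1, giving 1−D = 0.860000.
Difference = |0.404073 − 0.860000| = 0.455927, i.e. 0.4559 to 4 decimal places.

0.4559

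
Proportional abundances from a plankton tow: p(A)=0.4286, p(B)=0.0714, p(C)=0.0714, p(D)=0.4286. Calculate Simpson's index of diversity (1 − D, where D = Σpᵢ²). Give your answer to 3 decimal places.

0.622

D = 0.4286² + 0.0714² + 0.0714² + 0.4286² = 0.18370 + 0.00510 + 0.00510 + 0.18370 = 0.37759 (working shown to 5 dp, full precision carried).
So 1 − D = 0.62241, i.e. 0.622 to 3 decimal places.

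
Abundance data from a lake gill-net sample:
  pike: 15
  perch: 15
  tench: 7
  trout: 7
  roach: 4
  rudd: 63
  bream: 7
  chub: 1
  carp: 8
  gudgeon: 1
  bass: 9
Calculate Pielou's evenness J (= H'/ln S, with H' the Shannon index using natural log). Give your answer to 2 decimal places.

0.76

Total N = 15+15+7+7+4+63+7+1+8+1+9 = 137, so the proportions are 0.1095, 0.1095, 0.0511, 0.0511, 0.0292, 0.4599, 0.0511, 0.0073, 0.0584, 0.0073, 0.0657 (working shown to 4 dp, full precision carried).
H' = −Σ pᵢ ln pᵢ = −((-0.2422) + (-0.2422) + (-0.1520) + (-0.1520) + (-0.1032) + (-0.3572) + (-0.1520) + (-0.0359) + (-0.1659) + (-0.0359) + (-0.1789)) = 1.8172.
With S = 11 species, ln S = 2.3979, so J = 1.8172/2.3979 = 0.7578, i.e. 0.76 to 2 decimal places.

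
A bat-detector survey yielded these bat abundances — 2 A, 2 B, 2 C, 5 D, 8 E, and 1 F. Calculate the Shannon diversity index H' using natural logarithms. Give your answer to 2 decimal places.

1.55

Total N = 2+2+2+5+8+1 = 20, so the proportions are 0.1, 0.1, 0.1, 0.25, 0.4, 0.05 (working shown to 4 dp, full precision carried).
Each pᵢ ln pᵢ term: 0.1×(-2.3026)=-0.2303, 0.1×(-2.3026)=-0.2303, 0.1×(-2.3026)=-0.2303, 0.25×(-1.3863)=-0.3466, 0.4×(-0.9163)=-0.3665, 0.05×(-2.9957)=-0.1498.
Sum = -1.5537, so H' = 1.55.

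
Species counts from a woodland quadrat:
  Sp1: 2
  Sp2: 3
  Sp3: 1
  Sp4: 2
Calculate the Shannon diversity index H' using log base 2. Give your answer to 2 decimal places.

1.91

Total N = 2+3+1+2 = 8, so the proportions are 0.25, 0.375, 0.125, 0.25 (working shown to 4 dp, full precision carried).
Each pᵢ log₂ pᵢ term: 0.25×(-2.0000)=-0.5000, 0.375×(-1.4150)=-0.5306, 0.125×(-3.0000)=-0.3750, 0.25×(-2.0000)=-0.5000.
Sum = -1.9056, so H' = 1.91.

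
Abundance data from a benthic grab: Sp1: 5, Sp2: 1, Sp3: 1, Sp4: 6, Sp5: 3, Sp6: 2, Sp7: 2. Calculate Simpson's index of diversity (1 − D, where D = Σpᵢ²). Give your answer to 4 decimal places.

0.8000

Total N = 5+1+1+6+3+2+2 = 20, so the proportions are 0.25, 0.05, 0.05, 0.3, 0.15, 0.1, 0.1 (working shown to 6 dp, full precision carried).
D = 0.25² + 0.05² + 0.05² + 0.3² + 0.15² + 0.1² + 0.1² = 0.062500 + 0.002500 + 0.002500 + 0.090000 + 0.022500 + 0.010000 + 0.010000 = 0.200000.
So 1 − D = 0.800000, i.e. 0.8000 to 4 decimal places.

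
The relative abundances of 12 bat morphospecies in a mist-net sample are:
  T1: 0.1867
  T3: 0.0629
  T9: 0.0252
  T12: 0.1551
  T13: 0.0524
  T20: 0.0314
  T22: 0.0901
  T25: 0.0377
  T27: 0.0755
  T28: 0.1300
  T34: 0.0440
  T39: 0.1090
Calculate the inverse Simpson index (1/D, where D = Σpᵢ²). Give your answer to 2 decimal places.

D = 0.1867² + 0.0629² + 0.0252² + 0.1551² + 0.0524² + 0.0314² + 0.0901² + 0.0377² + 0.0755² + 0.13² + 0.044² + 0.109² = 0.034857 + 0.003956 + 0.000635 + 0.024056 + 0.002746 + 0.000986 + 0.008118 + 0.001421 + 0.005700 + 0.016900 + 0.001936 + 0.011881 = 0.113193 (working shown to 6 dp, full precision carried).
So 1/D = 8.8345, i.e. 8.83 to 2 decimal places.

8.83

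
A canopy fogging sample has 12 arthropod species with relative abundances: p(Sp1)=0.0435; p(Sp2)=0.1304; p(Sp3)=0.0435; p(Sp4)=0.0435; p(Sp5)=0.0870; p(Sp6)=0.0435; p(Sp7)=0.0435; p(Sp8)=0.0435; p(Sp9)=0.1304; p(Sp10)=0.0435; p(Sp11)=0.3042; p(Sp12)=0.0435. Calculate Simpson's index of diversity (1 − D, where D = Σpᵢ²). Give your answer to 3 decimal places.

0.851

D = 0.0435² + 0.1304² + 0.0435² + 0.0435² + 0.087² + 0.0435² + 0.0435² + 0.0435² + 0.1304² + 0.0435² + 0.3042² + 0.0435² = 0.00189 + 0.01700 + 0.00189 + 0.00189 + 0.00757 + 0.00189 + 0.00189 + 0.00189 + 0.01700 + 0.00189 + 0.09254 + 0.00189 = 0.14925 (working shown to 5 dp, full precision carried).
So 1 − D = 0.85075, i.e. 0.851 to 3 decimal places.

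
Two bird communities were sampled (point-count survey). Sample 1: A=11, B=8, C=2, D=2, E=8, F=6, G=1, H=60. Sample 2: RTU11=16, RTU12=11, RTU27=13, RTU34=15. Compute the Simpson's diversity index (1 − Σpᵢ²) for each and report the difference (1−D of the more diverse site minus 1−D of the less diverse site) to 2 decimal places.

Sample 1: N=98, proportions 0.1122, 0.0816, 0.0204, 0.0204, 0.0816, 0.0612, 0.0102, 0.6122, giving 1−D = 0.5945 (working shown to 4 dp, full precision carried).
Sample 2: N=55, proportions 0.2909, 0.2, 0.2364, 0.2727, giving 1−D = 0.7451.
Difference = |0.5945 − 0.7451| = 0.1506, i.e. 0.15 to 2 decimal places.

0.15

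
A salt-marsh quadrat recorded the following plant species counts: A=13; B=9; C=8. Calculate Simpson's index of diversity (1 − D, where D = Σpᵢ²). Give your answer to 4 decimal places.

Total N = 13+9+8 = 30, so the proportions are 0.433333, 0.3, 0.266667 (working shown to 6 dp, full precision carried).
D = 0.433333² + 0.3² + 0.266667² = 0.187778 + 0.090000 + 0.071111 = 0.348889.
So 1 − D = 0.651111, i.e. 0.6511 to 4 decimal places.

0.6511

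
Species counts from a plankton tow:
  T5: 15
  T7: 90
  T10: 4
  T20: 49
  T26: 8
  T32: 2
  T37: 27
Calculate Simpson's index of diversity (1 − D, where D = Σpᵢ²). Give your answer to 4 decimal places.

0.6965

Total N = 15+90+4+49+8+2+27 = 195, so the proportions are 0.076923, 0.461538, 0.020513, 0.251282, 0.041026, 0.010256, 0.138462 (working shown to 6 dp, full precision carried).
D = 0.076923² + 0.461538² + 0.020513² + 0.251282² + 0.041026² + 0.010256² + 0.138462² = 0.005917 + 0.213018 + 0.000421 + 0.063143 + 0.001683 + 0.000105 + 0.019172 = 0.303458.
So 1 − D = 0.696542, i.e. 0.6965 to 4 decimal places.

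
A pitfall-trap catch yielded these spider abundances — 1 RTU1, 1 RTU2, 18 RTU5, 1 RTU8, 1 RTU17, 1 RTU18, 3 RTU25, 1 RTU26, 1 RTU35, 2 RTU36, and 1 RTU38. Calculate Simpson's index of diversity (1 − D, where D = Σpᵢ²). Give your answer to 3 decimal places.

0.641

Total N = 1+1+18+1+1+1+3+1+1+2+1 = 31, so the proportions are 0.03226, 0.03226, 0.58065, 0.03226, 0.03226, 0.03226, 0.09677, 0.03226, 0.03226, 0.06452, 0.03226 (working shown to 5 dp, full precision carried).
D = 0.03226² + 0.03226² + 0.58065² + 0.03226² + 0.03226² + 0.03226² + 0.09677² + 0.03226² + 0.03226² + 0.06452² + 0.03226² = 0.00104 + 0.00104 + 0.33715 + 0.00104 + 0.00104 + 0.00104 + 0.00937 + 0.00104 + 0.00104 + 0.00416 + 0.00104 = 0.35900.
So 1 − D = 0.64100, i.e. 0.641 to 3 decimal places.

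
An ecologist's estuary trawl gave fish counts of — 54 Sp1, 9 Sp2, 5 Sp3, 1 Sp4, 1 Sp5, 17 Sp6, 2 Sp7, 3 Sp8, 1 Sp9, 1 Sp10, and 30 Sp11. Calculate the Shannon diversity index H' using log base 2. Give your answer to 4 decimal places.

2.3223

Total N = 54+9+5+1+1+17+2+3+1+1+30 = 124, so the proportions are 0.435484, 0.072581, 0.040323, 0.008065, 0.008065, 0.137097, 0.016129, 0.024194, 0.008065, 0.008065, 0.241935 (working shown to 6 dp, full precision carried).
Each pᵢ log₂ pᵢ term: 0.435484×(-1.199309)=-0.522280, 0.072581×(-3.784271)=-0.274665, 0.040323×(-4.632268)=-0.186785, 0.008065×(-6.954196)=-0.056082, 0.008065×(-6.954196)=-0.056082, 0.137097×(-2.866733)=-0.393020, 0.016129×(-5.954196)=-0.096035, 0.024194×(-5.369234)=-0.129901, 0.008065×(-6.954196)=-0.056082, 0.008065×(-6.954196)=-0.056082, 0.241935×(-2.047306)=-0.495316.
Sum = -2.322330, so H' = 2.3223.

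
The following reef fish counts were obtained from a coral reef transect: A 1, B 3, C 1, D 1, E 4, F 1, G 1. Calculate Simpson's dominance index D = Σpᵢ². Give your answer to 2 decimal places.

Total N = 1+3+1+1+4+1+1 = 12, so the proportions are 0.0833, 0.25, 0.0833, 0.0833, 0.3333, 0.0833, 0.0833 (working shown to 4 dp, full precision carried).
D = 0.0833² + 0.25² + 0.0833² + 0.0833² + 0.3333² + 0.0833² + 0.0833² = 0.0069 + 0.0625 + 0.0069 + 0.0069 + 0.1111 + 0.0069 + 0.0069 = 0.2083.
To 2 decimal places, D = 0.21.

0.21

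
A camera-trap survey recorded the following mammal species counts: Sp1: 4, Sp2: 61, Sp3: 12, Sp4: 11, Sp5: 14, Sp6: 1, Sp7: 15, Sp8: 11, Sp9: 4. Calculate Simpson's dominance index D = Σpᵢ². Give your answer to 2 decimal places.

0.26

Total N = 4+61+12+11+14+1+15+11+4 = 133, so the proportions are 0.0301, 0.4586, 0.0902, 0.0827, 0.1053, 0.0075, 0.1128, 0.0827, 0.0301 (working shown to 4 dp, full precision carried).
D = 0.0301² + 0.4586² + 0.0902² + 0.0827² + 0.1053² + 0.0075² + 0.1128² + 0.0827² + 0.0301² = 0.0009 + 0.2104 + 0.0081 + 0.0068 + 0.0111 + 0.0001 + 0.0127 + 0.0068 + 0.0009 = 0.2578.
To 2 decimal places, D = 0.26.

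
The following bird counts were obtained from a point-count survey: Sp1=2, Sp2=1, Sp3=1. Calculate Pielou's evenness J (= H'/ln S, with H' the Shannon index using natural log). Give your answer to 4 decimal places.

Total N = 2+1+1 = 4, so the proportions are 0.5, 0.25, 0.25 (working shown to 6 dp, full precision carried).
H' = −Σ pᵢ ln pᵢ = −((-0.346574) + (-0.346574) + (-0.346574)) = 1.039721.
With S = 3 species, ln S = 1.098612, so J = 1.039721/1.098612 = 0.946395, i.e. 0.9464 to 4 decimal places.

0.9464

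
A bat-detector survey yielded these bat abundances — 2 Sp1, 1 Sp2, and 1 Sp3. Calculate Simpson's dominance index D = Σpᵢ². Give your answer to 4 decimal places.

0.3750

Total N = 2+1+1 = 4, so the proportions are 0.5, 0.25, 0.25 (working shown to 6 dp, full precision carried).
D = 0.5² + 0.25² + 0.25² = 0.250000 + 0.062500 + 0.062500 = 0.375000.
To 4 decimal places, D = 0.3750.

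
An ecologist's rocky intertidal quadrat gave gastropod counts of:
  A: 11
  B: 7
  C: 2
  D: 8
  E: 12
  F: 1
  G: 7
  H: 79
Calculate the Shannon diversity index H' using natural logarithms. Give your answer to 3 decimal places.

1.327

Total N = 11+7+2+8+12+1+7+79 = 127, so the proportions are 0.08661, 0.05512, 0.01575, 0.06299, 0.09449, 0.00787, 0.05512, 0.62205 (working shown to 5 dp, full precision carried).
Each pᵢ ln pᵢ term: 0.08661×(-2.44629)=-0.21188, 0.05512×(-2.89828)=-0.15975, 0.01575×(-4.15104)=-0.06537, 0.06299×(-2.76475)=-0.17416, 0.09449×(-2.35928)=-0.22292, 0.00787×(-4.84419)=-0.03814, 0.05512×(-2.89828)=-0.15975, 0.62205×(-0.47474)=-0.29531.
Sum = -1.32728, so H' = 1.327.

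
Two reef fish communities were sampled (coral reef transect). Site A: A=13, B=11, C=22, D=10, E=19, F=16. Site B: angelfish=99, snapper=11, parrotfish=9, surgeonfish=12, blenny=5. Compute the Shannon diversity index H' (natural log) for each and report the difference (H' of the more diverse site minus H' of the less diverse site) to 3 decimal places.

Site A: N=91, proportions 0.14286, 0.12088, 0.24176, 0.10989, 0.20879, 0.17582, giving H' = 1.75201 (working shown to 5 dp, full precision carried).
Site B: N=136, proportions 0.72794, 0.08088, 0.06618, 0.08824, 0.03676, giving H' = 0.94990.
Difference = |1.75201 − 0.94990| = 0.80211, i.e. 0.802 to 3 decimal places.

0.802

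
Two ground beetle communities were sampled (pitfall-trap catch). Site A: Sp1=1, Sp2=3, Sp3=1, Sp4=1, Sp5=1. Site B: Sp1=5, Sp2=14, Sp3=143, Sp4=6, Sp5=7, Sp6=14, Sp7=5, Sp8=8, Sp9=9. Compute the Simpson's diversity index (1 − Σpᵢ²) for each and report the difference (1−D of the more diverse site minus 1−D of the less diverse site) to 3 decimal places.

0.209

Site A: N=7, proportions 0.14286, 0.42857, 0.14286, 0.14286, 0.14286, giving 1−D = 0.73469 (working shown to 5 dp, full precision carried).
Site B: N=211, proportions 0.0237, 0.06635, 0.67773, 0.02844, 0.03318, 0.06635, 0.0237, 0.03791, 0.04265, giving 1−D = 0.52559.
Difference = |0.73469 − 0.52559| = 0.20910, i.e. 0.209 to 3 decimal places.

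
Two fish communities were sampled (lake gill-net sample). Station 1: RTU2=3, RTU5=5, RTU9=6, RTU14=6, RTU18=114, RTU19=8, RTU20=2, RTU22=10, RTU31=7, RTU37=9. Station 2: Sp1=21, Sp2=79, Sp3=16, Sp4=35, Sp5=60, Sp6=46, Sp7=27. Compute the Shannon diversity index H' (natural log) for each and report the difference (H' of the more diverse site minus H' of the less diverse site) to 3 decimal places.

0.487

Station 1: N=170, proportions 0.01765, 0.02941, 0.03529, 0.03529, 0.67059, 0.04706, 0.01176, 0.05882, 0.04118, 0.05294, giving H' = 1.32865 (working shown to 5 dp, full precision carried).
Station 2: N=284, proportions 0.07394, 0.27817, 0.05634, 0.12324, 0.21127, 0.16197, 0.09507, giving H' = 1.81557.
Difference = |1.32865 − 1.81557| = 0.48692, i.e. 0.487 to 3 decimal places.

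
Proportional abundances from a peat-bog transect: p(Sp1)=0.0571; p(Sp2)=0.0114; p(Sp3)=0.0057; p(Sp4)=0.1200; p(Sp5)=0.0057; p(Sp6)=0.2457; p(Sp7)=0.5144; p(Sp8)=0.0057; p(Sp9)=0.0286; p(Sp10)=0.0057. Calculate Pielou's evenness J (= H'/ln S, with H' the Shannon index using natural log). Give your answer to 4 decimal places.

H' = −Σ pᵢ ln pᵢ = −((-0.163475) + (-0.051005) + (-0.029454) + (-0.254432) + (-0.029454) + (-0.344875) + (-0.341950) + (-0.029454) + (-0.101654) + (-0.029454)) = 1.375205 (working shown to 6 dp, full precision carried).
With S = 10 species, ln S = 2.302585, so J = 1.375205/2.302585 = 0.597244, i.e. 0.5972 to 4 decimal places.

0.5972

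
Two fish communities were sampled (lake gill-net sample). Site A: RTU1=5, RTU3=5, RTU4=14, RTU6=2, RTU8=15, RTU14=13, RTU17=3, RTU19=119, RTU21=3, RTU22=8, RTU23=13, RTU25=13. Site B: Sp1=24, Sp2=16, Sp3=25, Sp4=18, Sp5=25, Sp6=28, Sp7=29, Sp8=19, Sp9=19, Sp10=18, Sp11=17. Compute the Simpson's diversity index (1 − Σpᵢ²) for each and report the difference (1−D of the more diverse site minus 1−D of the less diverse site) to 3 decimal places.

Site A: N=213, proportions 0.02347, 0.02347, 0.06573, 0.00939, 0.07042, 0.06103, 0.01408, 0.55869, 0.01408, 0.03756, 0.06103, 0.06103, giving 1−D = 0.66442 (working shown to 5 dp, full precision carried).
Site B: N=238, proportions 0.10084, 0.06723, 0.10504, 0.07563, 0.10504, 0.11765, 0.12185, 0.07983, 0.07983, 0.07563, 0.07143, giving 1−D = 0.90527.
Difference = |0.66442 − 0.90527| = 0.24085, i.e. 0.241 to 3 decimal places.

0.241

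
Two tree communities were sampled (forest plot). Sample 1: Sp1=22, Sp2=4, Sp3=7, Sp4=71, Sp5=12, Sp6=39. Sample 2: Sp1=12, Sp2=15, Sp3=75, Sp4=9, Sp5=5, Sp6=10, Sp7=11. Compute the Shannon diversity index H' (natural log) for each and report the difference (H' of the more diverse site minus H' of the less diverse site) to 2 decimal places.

Sample 1: N=155, proportions 0.14194, 0.02581, 0.04516, 0.45806, 0.07742, 0.25161, giving H' = 1.41428 (working shown to 5 dp, full precision carried).
Sample 2: N=137, proportions 0.08759, 0.10949, 0.54745, 0.06569, 0.0365, 0.07299, 0.08029, giving H' = 1.47855.
Difference = |1.41428 − 1.47855| = 0.06427, i.e. 0.06 to 2 decimal places.

0.06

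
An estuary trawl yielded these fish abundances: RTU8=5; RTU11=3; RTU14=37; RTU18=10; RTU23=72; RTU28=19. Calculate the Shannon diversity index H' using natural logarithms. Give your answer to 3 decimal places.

Total N = 5+3+37+10+72+19 = 146, so the proportions are 0.03425, 0.02055, 0.25342, 0.06849, 0.49315, 0.13014 (working shown to 5 dp, full precision carried).
Each pᵢ ln pᵢ term: 0.03425×(-3.37417)=-0.11555, 0.02055×(-3.88499)=-0.07983, 0.25342×(-1.37269)=-0.34787, 0.06849×(-2.68102)=-0.18363, 0.49315×(-0.70694)=-0.34863, 0.13014×(-2.03917)=-0.26537.
Sum = -1.34089, so H' = 1.341.

1.341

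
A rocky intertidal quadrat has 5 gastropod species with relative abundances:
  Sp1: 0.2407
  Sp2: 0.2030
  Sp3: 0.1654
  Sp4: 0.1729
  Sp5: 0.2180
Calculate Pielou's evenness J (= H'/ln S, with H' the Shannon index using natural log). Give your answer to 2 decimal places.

H' = −Σ pᵢ ln pᵢ = −((-0.3428) + (-0.3237) + (-0.2976) + (-0.3034) + (-0.3321)) = 1.5996 (working shown to 4 dp, full precision carried).
With S = 5 species, ln S = 1.6094, so J = 1.5996/1.6094 = 0.9939, i.e. 0.99 to 2 decimal places.

0.99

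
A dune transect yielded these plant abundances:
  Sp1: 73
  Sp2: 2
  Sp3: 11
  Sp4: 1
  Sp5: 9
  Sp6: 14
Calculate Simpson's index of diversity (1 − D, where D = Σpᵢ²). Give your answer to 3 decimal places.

Total N = 73+2+11+1+9+14 = 110, so the proportions are 0.66364, 0.01818, 0.1, 0.00909, 0.08182, 0.12727 (working shown to 5 dp, full precision carried).
D = 0.66364² + 0.01818² + 0.1² + 0.00909² + 0.08182² + 0.12727² = 0.44041 + 0.00033 + 0.01000 + 0.00008 + 0.00669 + 0.01620 = 0.47372.
So 1 − D = 0.52628, i.e. 0.526 to 3 decimal places.

0.526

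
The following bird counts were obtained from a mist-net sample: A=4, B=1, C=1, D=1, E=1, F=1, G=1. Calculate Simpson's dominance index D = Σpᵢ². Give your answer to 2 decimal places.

Total N = 4+1+1+1+1+1+1 = 10, so the proportions are 0.4, 0.1, 0.1, 0.1, 0.1, 0.1, 0.1 (working shown to 4 dp, full precision carried).
D = 0.4² + 0.1² + 0.1² + 0.1² + 0.1² + 0.1² + 0.1² = 0.1600 + 0.0100 + 0.0100 + 0.0100 + 0.0100 + 0.0100 + 0.0100 = 0.2200.
To 2 decimal places, D = 0.22.

0.22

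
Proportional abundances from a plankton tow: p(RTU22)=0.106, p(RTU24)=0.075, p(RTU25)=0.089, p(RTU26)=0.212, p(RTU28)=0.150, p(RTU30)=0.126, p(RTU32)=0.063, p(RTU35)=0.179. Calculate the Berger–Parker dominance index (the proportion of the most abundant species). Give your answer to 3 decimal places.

The largest proportion is 0.212, i.e. d = 0.212 to 3 decimal places.

0.212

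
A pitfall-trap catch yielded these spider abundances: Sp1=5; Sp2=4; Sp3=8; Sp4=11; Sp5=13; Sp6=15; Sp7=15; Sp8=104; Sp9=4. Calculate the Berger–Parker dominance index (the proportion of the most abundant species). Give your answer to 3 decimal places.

Total N = 5+4+8+11+13+15+15+104+4 = 179, so the proportions are 0.02793, 0.02235, 0.04469, 0.06145, 0.07263, 0.0838, 0.0838, 0.58101, 0.02235 (working shown to 5 dp, full precision carried).
The largest proportion is 0.58101, i.e. d = 0.581 to 3 decimal places.

0.581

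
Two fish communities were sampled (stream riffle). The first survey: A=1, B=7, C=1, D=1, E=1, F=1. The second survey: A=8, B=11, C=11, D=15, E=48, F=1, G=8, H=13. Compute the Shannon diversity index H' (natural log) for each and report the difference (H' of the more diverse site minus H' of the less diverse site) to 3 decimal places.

The first survey: N=12, proportions 0.08333, 0.58333, 0.08333, 0.08333, 0.08333, 0.08333, giving H' = 1.34979 (working shown to 5 dp, full precision carried).
The second survey: N=115, proportions 0.06957, 0.09565, 0.09565, 0.13043, 0.41739, 0.0087, 0.06957, 0.11304, giving H' = 1.73791.
Difference = |1.34979 − 1.73791| = 0.38812, i.e. 0.388 to 3 decimal places.

0.388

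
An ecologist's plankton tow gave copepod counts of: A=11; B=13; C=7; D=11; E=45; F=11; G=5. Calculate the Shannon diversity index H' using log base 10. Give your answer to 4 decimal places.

0.7250

Total N = 11+13+7+11+45+11+5 = 103, so the proportions are 0.106796, 0.126214, 0.067961, 0.106796, 0.436893, 0.106796, 0.048544 (working shown to 6 dp, full precision carried).
Each pᵢ log₁₀ pᵢ term: 0.106796×(-0.971445)=-0.103747, 0.126214×(-0.898894)=-0.113453, 0.067961×(-1.167739)=-0.079361, 0.106796×(-0.971445)=-0.103747, 0.436893×(-0.359625)=-0.157118, 0.106796×(-0.971445)=-0.103747, 0.048544×(-1.313867)=-0.063780.
Sum = -0.724951, so H' = 0.7250.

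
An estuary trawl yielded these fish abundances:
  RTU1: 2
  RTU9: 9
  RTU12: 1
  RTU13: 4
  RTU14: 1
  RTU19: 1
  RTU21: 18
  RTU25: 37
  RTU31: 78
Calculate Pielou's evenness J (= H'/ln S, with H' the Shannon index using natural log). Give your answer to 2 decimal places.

Total N = 2+9+1+4+1+1+18+37+78 = 151, so the proportions are 0.0132, 0.0596, 0.0066, 0.0265, 0.0066, 0.0066, 0.1192, 0.245, 0.5166 (working shown to 4 dp, full precision carried).
H' = −Σ pᵢ ln pᵢ = −((-0.0573) + (-0.1681) + (-0.0332) + (-0.0962) + (-0.0332) + (-0.0332) + (-0.2535) + (-0.3446) + (-0.3412)) = 1.3606.
With S = 9 species, ln S = 2.1972, so J = 1.3606/2.1972 = 0.6192, i.e. 0.62 to 2 decimal places.

0.62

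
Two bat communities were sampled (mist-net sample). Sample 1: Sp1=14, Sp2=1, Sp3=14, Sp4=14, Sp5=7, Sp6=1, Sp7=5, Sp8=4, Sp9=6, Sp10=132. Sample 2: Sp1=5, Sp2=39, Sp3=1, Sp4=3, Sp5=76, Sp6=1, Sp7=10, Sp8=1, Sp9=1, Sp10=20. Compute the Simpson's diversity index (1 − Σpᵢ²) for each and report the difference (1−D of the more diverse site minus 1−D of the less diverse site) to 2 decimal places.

Sample 1: N=198, proportions 0.0707, 0.0051, 0.0707, 0.0707, 0.0354, 0.0051, 0.0253, 0.0202, 0.0303, 0.6667, giving 1−D = 0.5373 (working shown to 4 dp, full precision carried).
Sample 2: N=157, proportions 0.0318, 0.2484, 0.0064, 0.0191, 0.4841, 0.0064, 0.0637, 0.0064, 0.0064, 0.1274, giving 1−D = 0.6821.
Difference = |0.5373 − 0.6821| = 0.1448, i.e. 0.14 to 2 decimal places.

0.14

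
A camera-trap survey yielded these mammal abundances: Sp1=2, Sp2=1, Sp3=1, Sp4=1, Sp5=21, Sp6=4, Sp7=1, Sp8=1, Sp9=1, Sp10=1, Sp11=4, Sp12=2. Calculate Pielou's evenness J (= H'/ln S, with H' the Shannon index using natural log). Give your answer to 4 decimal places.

Total N = 2+1+1+1+21+4+1+1+1+1+4+2 = 40, so the proportions are 0.05, 0.025, 0.025, 0.025, 0.525, 0.1, 0.025, 0.025, 0.025, 0.025, 0.1, 0.05 (working shown to 6 dp, full precision carried).
H' = −Σ pᵢ ln pᵢ = −((-0.149787) + (-0.092222) + (-0.092222) + (-0.092222) + (-0.338287) + (-0.230259) + (-0.092222) + (-0.092222) + (-0.092222) + (-0.092222) + (-0.230259) + (-0.149787)) = 1.743932.
With S = 12 species, ln S = 2.484907, so J = 1.743932/2.484907 = 0.701810, i.e. 0.7018 to 4 decimal places.

0.7018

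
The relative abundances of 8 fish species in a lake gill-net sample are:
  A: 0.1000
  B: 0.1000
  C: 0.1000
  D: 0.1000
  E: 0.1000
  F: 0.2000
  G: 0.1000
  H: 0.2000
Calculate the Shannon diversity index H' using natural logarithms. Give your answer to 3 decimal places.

2.025

Each pᵢ ln pᵢ term (working shown to 5 dp, full precision carried): 0.1×(-2.30259)=-0.23026, 0.1×(-2.30259)=-0.23026, 0.1×(-2.30259)=-0.23026, 0.1×(-2.30259)=-0.23026, 0.1×(-2.30259)=-0.23026, 0.2×(-1.60944)=-0.32189, 0.1×(-2.30259)=-0.23026, 0.2×(-1.60944)=-0.32189.
Sum = -2.02533, so H' = 2.025.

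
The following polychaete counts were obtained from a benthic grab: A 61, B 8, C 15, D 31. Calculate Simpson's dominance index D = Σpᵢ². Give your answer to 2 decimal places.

0.38

Total N = 61+8+15+31 = 115, so the proportions are 0.5304, 0.0696, 0.1304, 0.2696 (working shown to 4 dp, full precision carried).
D = 0.5304² + 0.0696² + 0.1304² + 0.2696² = 0.2814 + 0.0048 + 0.0170 + 0.0727 = 0.3759.
To 2 decimal places, D = 0.38.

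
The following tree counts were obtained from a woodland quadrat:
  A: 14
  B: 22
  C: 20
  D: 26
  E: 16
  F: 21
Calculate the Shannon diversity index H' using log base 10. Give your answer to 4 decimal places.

Total N = 14+22+20+26+16+21 = 119, so the proportions are 0.117647, 0.184874, 0.168067, 0.218487, 0.134454, 0.176471 (working shown to 6 dp, full precision carried).
Each pᵢ log₁₀ pᵢ term: 0.117647×(-0.929419)=-0.109343, 0.184874×(-0.733124)=-0.135536, 0.168067×(-0.774517)=-0.130171, 0.218487×(-0.660574)=-0.144327, 0.134454×(-0.871427)=-0.117167, 0.176471×(-0.753328)=-0.132940.
Sum = -0.769484, so H' = 0.7695.

0.7695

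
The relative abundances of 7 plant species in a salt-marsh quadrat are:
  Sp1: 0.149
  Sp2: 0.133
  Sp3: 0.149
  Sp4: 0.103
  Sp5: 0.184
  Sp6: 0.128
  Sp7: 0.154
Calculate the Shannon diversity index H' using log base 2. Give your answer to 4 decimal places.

2.7880

Each pᵢ log₂ pᵢ term (working shown to 6 dp, full precision carried): 0.149×(-2.746616)=-0.409246, 0.133×(-2.910502)=-0.387097, 0.149×(-2.746616)=-0.409246, 0.103×(-3.279284)=-0.337766, 0.184×(-2.442222)=-0.449369, 0.128×(-2.965784)=-0.379620, 0.154×(-2.698998)=-0.415646.
Sum = -2.787989, so H' = 2.7880.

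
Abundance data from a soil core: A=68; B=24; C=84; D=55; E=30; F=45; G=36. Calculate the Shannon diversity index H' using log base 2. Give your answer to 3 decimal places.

Total N = 68+24+84+55+30+45+36 = 342, so the proportions are 0.19883, 0.07018, 0.24561, 0.16082, 0.08772, 0.13158, 0.10526 (working shown to 5 dp, full precision carried).
Each pᵢ log₂ pᵢ term: 0.19883×(-2.33039)=-0.46335, 0.07018×(-3.83289)=-0.26897, 0.24561×(-2.02554)=-0.49750, 0.16082×(-2.63649)=-0.42400, 0.08772×(-3.51096)=-0.30798, 0.13158×(-2.92600)=-0.38500, 0.10526×(-3.24793)=-0.34189.
Sum = -2.68869, so H' = 2.689.

2.689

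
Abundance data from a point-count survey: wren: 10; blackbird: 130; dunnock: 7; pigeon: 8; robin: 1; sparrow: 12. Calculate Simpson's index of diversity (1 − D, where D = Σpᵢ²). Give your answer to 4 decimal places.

Total N = 10+130+7+8+1+12 = 168, so the proportions are 0.059524, 0.77381, 0.041667, 0.047619, 0.005952, 0.071429 (working shown to 6 dp, full precision carried).
D = 0.059524² + 0.77381² + 0.041667² + 0.047619² + 0.005952² + 0.071429² = 0.003543 + 0.598781 + 0.001736 + 0.002268 + 0.000035 + 0.005102 = 0.611465.
So 1 − D = 0.388535, i.e. 0.3885 to 4 decimal places.

0.3885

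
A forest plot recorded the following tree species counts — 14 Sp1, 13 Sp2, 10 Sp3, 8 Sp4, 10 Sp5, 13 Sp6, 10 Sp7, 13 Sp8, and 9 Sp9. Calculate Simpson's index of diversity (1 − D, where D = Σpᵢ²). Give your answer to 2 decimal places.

Total N = 14+13+10+8+10+13+10+13+9 = 100, so the proportions are 0.14, 0.13, 0.1, 0.08, 0.1, 0.13, 0.1, 0.13, 0.09 (working shown to 4 dp, full precision carried).
D = 0.14² + 0.13² + 0.1² + 0.08² + 0.1² + 0.13² + 0.1² + 0.13² + 0.09² = 0.0196 + 0.0169 + 0.0100 + 0.0064 + 0.0100 + 0.0169 + 0.0100 + 0.0169 + 0.0081 = 0.1148.
So 1 − D = 0.8852, i.e. 0.89 to 2 decimal places.

0.89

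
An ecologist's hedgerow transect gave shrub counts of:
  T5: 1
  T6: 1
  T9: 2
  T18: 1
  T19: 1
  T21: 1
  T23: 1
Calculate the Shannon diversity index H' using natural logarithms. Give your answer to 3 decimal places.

1.906

Total N = 1+1+2+1+1+1+1 = 8, so the proportions are 0.125, 0.125, 0.25, 0.125, 0.125, 0.125, 0.125 (working shown to 5 dp, full precision carried).
Each pᵢ ln pᵢ term: 0.125×(-2.07944)=-0.25993, 0.125×(-2.07944)=-0.25993, 0.25×(-1.38629)=-0.34657, 0.125×(-2.07944)=-0.25993, 0.125×(-2.07944)=-0.25993, 0.125×(-2.07944)=-0.25993, 0.125×(-2.07944)=-0.25993.
Sum = -1.90615, so H' = 1.906.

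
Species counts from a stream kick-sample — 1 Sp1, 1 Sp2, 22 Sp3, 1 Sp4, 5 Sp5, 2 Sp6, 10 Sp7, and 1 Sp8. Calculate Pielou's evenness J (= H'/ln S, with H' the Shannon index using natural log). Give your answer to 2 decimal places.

0.69

Total N = 1+1+22+1+5+2+10+1 = 43, so the proportions are 0.0233, 0.0233, 0.5116, 0.0233, 0.1163, 0.0465, 0.2326, 0.0233 (working shown to 4 dp, full precision carried).
H' = −Σ pᵢ ln pᵢ = −((-0.0875) + (-0.0875) + (-0.3429) + (-0.0875) + (-0.2502) + (-0.1427) + (-0.3392) + (-0.0875)) = 1.4249.
With S = 8 species, ln S = 2.0794, so J = 1.4249/2.0794 = 0.6852, i.e. 0.69 to 2 decimal places.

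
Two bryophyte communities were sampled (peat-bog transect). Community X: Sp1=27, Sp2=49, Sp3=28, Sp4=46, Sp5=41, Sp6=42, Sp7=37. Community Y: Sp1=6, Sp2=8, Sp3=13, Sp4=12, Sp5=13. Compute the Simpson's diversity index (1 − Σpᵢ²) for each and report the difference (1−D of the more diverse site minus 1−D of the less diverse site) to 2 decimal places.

0.07

Community X: N=270, proportions 0.1, 0.181481, 0.103704, 0.17037, 0.151852, 0.155556, 0.137037, giving 1−D = 0.851248 (working shown to 6 dp, full precision carried).
Community Y: N=52, proportions 0.115385, 0.153846, 0.25, 0.230769, 0.25, giving 1−D = 0.784763.
Difference = |0.851248 − 0.784763| = 0.066485, i.e. 0.07 to 2 decimal places.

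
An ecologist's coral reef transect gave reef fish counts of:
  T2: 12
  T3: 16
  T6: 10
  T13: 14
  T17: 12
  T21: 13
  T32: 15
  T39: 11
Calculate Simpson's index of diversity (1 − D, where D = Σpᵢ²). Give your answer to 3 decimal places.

Total N = 12+16+10+14+12+13+15+11 = 103, so the proportions are 0.1165, 0.15534, 0.09709, 0.13592, 0.1165, 0.12621, 0.14563, 0.1068 (working shown to 5 dp, full precision carried).
D = 0.1165² + 0.15534² + 0.09709² + 0.13592² + 0.1165² + 0.12621² + 0.14563² + 0.1068² = 0.01357 + 0.02413 + 0.00943 + 0.01847 + 0.01357 + 0.01593 + 0.02121 + 0.01141 = 0.12772.
So 1 − D = 0.87228, i.e. 0.872 to 3 decimal places.

0.872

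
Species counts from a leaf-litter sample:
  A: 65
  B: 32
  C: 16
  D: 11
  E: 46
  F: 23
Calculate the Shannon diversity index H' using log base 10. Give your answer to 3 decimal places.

0.708

Total N = 65+32+16+11+46+23 = 193, so the proportions are 0.33679, 0.1658, 0.0829, 0.05699, 0.23834, 0.11917 (working shown to 5 dp, full precision carried).
Each pᵢ log₁₀ pᵢ term: 0.33679×(-0.47264)=-0.15918, 0.1658×(-0.78041)=-0.12939, 0.0829×(-1.08144)=-0.08965, 0.05699×(-1.24416)=-0.07091, 0.23834×(-0.62280)=-0.14844, 0.11917×(-0.92383)=-0.11009.
Sum = -0.70767, so H' = 0.708.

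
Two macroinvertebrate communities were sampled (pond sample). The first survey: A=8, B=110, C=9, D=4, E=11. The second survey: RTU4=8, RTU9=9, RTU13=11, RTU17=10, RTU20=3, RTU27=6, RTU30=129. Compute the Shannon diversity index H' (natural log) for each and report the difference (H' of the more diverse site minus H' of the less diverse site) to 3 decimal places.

0.208

The first survey: N=142, proportions 0.05633803, 0.77464789, 0.06338028, 0.02816901, 0.07746479, giving H' = 0.83339453 (working shown to 8 dp, full precision carried).
The second survey: N=176, proportions 0.04545455, 0.05113636, 0.0625, 0.05681818, 0.01704545, 0.03409091, 0.73295455, giving H' = 1.04107805.
Difference = |0.83339453 − 1.04107805| = 0.20768352, i.e. 0.208 to 3 decimal places.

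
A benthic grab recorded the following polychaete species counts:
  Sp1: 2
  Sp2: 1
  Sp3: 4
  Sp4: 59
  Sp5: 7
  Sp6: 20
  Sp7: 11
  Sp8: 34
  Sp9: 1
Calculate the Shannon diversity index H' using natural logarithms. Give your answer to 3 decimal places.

1.572

Total N = 2+1+4+59+7+20+11+34+1 = 139, so the proportions are 0.014388, 0.007194, 0.028777, 0.42446, 0.05036, 0.143885, 0.079137, 0.244604, 0.007194 (working shown to 6 dp, full precision carried).
Each pᵢ ln pᵢ term: 0.014388×(-4.241327)=-0.061026, 0.007194×(-4.934474)=-0.035500, 0.028777×(-3.548180)=-0.102106, 0.42446×(-0.856936)=-0.363736, 0.05036×(-2.988564)=-0.150503, 0.143885×(-1.938742)=-0.278956, 0.079137×(-2.536579)=-0.200736, 0.244604×(-1.408113)=-0.344431, 0.007194×(-4.934474)=-0.035500.
Sum = -1.572493, so H' = 1.572.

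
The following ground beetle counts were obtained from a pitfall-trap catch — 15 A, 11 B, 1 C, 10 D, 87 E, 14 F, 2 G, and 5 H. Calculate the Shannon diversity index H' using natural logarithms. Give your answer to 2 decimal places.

Total N = 15+11+1+10+87+14+2+5 = 145, so the proportions are 0.1034, 0.0759, 0.0069, 0.069, 0.6, 0.0966, 0.0138, 0.0345 (working shown to 4 dp, full precision carried).
Each pᵢ ln pᵢ term: 0.1034×(-2.2687)=-0.2347, 0.0759×(-2.5788)=-0.1956, 0.0069×(-4.9767)=-0.0343, 0.069×(-2.6741)=-0.1844, 0.6×(-0.5108)=-0.3065, 0.0966×(-2.3377)=-0.2257, 0.0138×(-4.2836)=-0.0591, 0.0345×(-3.3673)=-0.1161.
Sum = -1.3565, so H' = 1.36.

1.36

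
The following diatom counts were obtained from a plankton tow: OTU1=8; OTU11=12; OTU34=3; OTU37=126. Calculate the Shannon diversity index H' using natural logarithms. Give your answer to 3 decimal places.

0.580

Total N = 8+12+3+126 = 149, so the proportions are 0.05369, 0.08054, 0.02013, 0.84564 (working shown to 5 dp, full precision carried).
Each pᵢ ln pᵢ term: 0.05369×(-2.92450)=-0.15702, 0.08054×(-2.51904)=-0.20288, 0.02013×(-3.90533)=-0.07863, 0.84564×(-0.16766)=-0.14178.
Sum = -0.58031, so H' = 0.580.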